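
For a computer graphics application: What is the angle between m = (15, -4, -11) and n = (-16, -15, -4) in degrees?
m·n = -136, |m|² = 362, |n|² = 497
cos θ = -136/√179914 ≈ -0.3206
θ ≈ 108.7°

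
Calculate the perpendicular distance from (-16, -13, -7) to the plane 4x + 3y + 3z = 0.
d = |4(-16) + 3(-13) + 3(-7) - (0)| / √(4² + 3² + 3²) = 124/√34 = 21.27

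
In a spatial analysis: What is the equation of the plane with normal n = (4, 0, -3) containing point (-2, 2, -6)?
d = n·P = (4)(-2) + (0)(2) + (-3)(-6) = 10
Plane: 4x - 3z = 10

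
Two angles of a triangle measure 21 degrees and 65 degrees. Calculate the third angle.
Sum of angles in a triangle = 180 degrees
Third angle = 180 - 21 - 65
Third angle = 94 degrees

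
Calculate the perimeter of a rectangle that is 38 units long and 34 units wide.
Perimeter = 2 * (length + width)
Perimeter = 2 * (38 + 34)
Perimeter = 2 * 72
Perimeter = 144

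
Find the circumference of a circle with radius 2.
Circumference = 2 * pi * r
Circumference = 2 * pi * 2
Circumference = 12.57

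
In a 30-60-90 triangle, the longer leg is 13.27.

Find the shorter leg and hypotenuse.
In a 30-60-90 triangle, sides are in ratio 1 : √3 : 2.
Long leg = short leg·√3  →  short leg = 13.27/√3 = 7.661
Hypotenuse = 2·(short leg) = 2·13.27/√3 = 15.32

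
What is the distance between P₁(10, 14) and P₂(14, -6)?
Using the distance formula: d = sqrt((x₂-x₁)² + (y₂-y₁)²)
dx = 14 - 10 = 4
dy = (-6) - 14 = -20
d = sqrt(4² + (-20)²) = sqrt(16 + 400) = sqrt(416) = 20.40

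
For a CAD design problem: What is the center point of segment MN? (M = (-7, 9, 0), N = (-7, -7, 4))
Midpoint = ((-7-7)/2, (9-7)/2, (0+4)/2) = (-7, 1, 2)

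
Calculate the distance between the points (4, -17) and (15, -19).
Using the distance formula: d = sqrt((x₂-x₁)² + (y₂-y₁)²)
dx = 15 - 4 = 11
dy = (-19) - (-17) = -2
d = sqrt(11² + (-2)²) = sqrt(121 + 4) = sqrt(125) = 11.18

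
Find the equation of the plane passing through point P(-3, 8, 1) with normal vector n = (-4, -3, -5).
d = n·P = (-4)(-3) + (-3)(8) + (-5)(1) = -17
Plane: -4x - 3y - 5z = -17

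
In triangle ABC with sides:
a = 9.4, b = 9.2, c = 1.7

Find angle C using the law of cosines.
cos(C) = (a² + b² - c²)/(2ab)
cos(C) = (9.4² + 9.2² - 1.7²)/(2·9.4·9.2) = 170.11/172.96 = 0.983522
C = arccos(0.983522) = 10.42°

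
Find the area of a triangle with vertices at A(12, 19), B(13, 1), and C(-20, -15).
Using the coordinate formula: Area = (1/2)|x₁(y₂-y₃) + x₂(y₃-y₁) + x₃(y₁-y₂)|
Area = (1/2)|12(1-(-15)) + 13((-15)-19) + (-20)(19-1)|
Area = (1/2)|12*16 + 13*(-34) + (-20)*18|
Area = (1/2)|192 + (-442) + (-360)|
Area = (1/2)*610 = 305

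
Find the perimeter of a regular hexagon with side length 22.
Perimeter = number of sides * side length
Perimeter = 6 * 22
Perimeter = 132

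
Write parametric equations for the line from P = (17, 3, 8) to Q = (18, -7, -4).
Direction vector d = Q - P = (1, -10, -12)
x = 17 + t, y = 3 - 10t, z = 8 - 12t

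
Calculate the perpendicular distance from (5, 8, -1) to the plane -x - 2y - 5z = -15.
d = |(-1)(5) + (-2)(8) + (-5)(-1) - (-15)| / √((-1)² + (-2)² + (-5)²) = 1/√30 = 0.1826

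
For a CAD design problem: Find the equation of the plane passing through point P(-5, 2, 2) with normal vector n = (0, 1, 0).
d = n·P = (0)(-5) + (1)(2) + (0)(2) = 2
Plane: y = 2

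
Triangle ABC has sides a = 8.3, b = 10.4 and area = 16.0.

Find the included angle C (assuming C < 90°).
Area = ½ab·sin(C)  →  sin(C) = 2·Area/(ab)
sin(C) = 2·16.0/(8.3·10.4) = 0.370714
C = arcsin(0.370714) = 21.76°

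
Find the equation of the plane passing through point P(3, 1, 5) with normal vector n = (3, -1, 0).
d = n·P = (3)(3) + (-1)(1) + (0)(5) = 8
Plane: 3x - y = 8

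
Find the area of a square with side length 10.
Area = s²
Area = 10²
Area = 100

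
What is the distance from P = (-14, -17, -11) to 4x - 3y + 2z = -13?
d = |4(-14) + (-3)(-17) + 2(-11) - (-13)| / √(4² + (-3)² + 2²) = 14/√29 = 2.6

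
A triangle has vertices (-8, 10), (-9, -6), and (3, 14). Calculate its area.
Using the coordinate formula: Area = (1/2)|x₁(y₂-y₃) + x₂(y₃-y₁) + x₃(y₁-y₂)|
Area = (1/2)|(-8)((-6)-14) + (-9)(14-10) + 3(10-(-6))|
Area = (1/2)|(-8)*(-20) + (-9)*4 + 3*16|
Area = (1/2)|160 + (-36) + 48|
Area = (1/2)*172 = 86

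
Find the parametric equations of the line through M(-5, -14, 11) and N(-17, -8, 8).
Direction vector d = N - M = (-12, 6, -3)
x = -5 - 12t, y = -14 + 6t, z = 11 - 3t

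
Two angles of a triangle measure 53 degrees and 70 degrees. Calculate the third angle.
Sum of angles in a triangle = 180 degrees
Third angle = 180 - 53 - 70
Third angle = 57 degrees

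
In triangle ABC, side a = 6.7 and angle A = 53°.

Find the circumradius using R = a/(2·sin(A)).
R = a/(2·sin(A)) = 6.7/(2·sin(53°))
R = 6.7/(2·0.798636) = 6.7/1.597271 = 4.195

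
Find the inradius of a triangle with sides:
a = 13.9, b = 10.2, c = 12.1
s = (a+b+c)/2 = (13.9+10.2+12.1)/2 = 18.1
Area = √(s(s-a)(s-b)(s-c)) = √(18.1·4.2·7.9·6) = 60.0279
r = Area/s = 60.0279/18.1 = 3.316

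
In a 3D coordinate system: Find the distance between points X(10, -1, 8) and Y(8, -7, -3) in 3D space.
d = √[(-2)² + (-6)² + (-11)²] = √161 = 12.69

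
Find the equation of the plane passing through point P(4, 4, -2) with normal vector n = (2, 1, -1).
d = n·P = (2)(4) + (1)(4) + (-1)(-2) = 14
Plane: 2x + y - z = 14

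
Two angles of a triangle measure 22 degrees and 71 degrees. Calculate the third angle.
Sum of angles in a triangle = 180 degrees
Third angle = 180 - 22 - 71
Third angle = 87 degrees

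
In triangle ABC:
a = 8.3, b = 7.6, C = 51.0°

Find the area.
Using A = ½ab·sin(C):
A = ½·8.3·7.6·sin(51.0°) = ½·63.08·0.777146 = 24.51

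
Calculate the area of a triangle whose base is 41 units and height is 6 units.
Area = (1/2) * base * height
Area = (1/2) * 41 * 6
Area = 123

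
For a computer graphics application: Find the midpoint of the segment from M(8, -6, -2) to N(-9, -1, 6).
Midpoint = ((8-9)/2, (-6-1)/2, (-2+6)/2) = (-0.5, -3.5, 2)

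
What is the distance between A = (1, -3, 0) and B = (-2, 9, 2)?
d = √[(-3)² + (12)² + (2)²] = √157 = 12.53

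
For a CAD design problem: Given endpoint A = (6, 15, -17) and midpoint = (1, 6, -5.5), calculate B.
B = (2×1 - 6, 2×6 - 15, 2×(-5.5) - (-17)) = (-4, -3, 6)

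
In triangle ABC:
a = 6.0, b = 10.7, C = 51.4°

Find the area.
Using A = ½ab·sin(C):
A = ½·6.0·10.7·sin(51.4°) = ½·64.2·0.781520 = 25.09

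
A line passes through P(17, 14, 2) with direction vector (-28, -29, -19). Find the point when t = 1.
P(1) = (17 + (-28)(1), 14 + (-29)(1), 2 + (-19)(1)) = (-11, -15, -17)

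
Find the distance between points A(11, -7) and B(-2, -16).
Using the distance formula: d = sqrt((x₂-x₁)² + (y₂-y₁)²)
dx = (-2) - 11 = -13
dy = (-16) - (-7) = -9
d = sqrt((-13)² + (-9)²) = sqrt(169 + 81) = sqrt(250) = 15.81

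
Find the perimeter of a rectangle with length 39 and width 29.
Perimeter = 2 * (length + width)
Perimeter = 2 * (39 + 29)
Perimeter = 2 * 68
Perimeter = 136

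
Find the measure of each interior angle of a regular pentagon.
Interior angle of a regular n-gon = (n-2)*180/n
Interior angle = (5-2)*180/5
Interior angle = 3*180/5
Interior angle = 540/5
Interior angle = 108 degrees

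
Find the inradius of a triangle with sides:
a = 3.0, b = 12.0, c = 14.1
s = (a+b+c)/2 = (3.0+12.0+14.1)/2 = 14.55
Area = √(s(s-a)(s-b)(s-c)) = √(14.55·11.55·2.55·0.45) = 13.8867
r = Area/s = 13.8867/14.55 = 0.9544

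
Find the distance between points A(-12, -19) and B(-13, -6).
Using the distance formula: d = sqrt((x₂-x₁)² + (y₂-y₁)²)
dx = (-13) - (-12) = -1
dy = (-6) - (-19) = 13
d = sqrt((-1)² + 13²) = sqrt(1 + 169) = sqrt(170) = 13.04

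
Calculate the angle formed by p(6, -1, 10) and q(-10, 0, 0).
p·q = -60, |p|² = 137, |q|² = 100
cos θ = -60/√13700 ≈ -0.5126
θ ≈ 120.8°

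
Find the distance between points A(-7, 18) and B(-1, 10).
Using the distance formula: d = sqrt((x₂-x₁)² + (y₂-y₁)²)
dx = (-1) - (-7) = 6
dy = 10 - 18 = -8
d = sqrt(6² + (-8)²) = sqrt(36 + 64) = sqrt(100) = 10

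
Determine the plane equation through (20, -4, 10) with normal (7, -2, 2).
d = n·P = (7)(20) + (-2)(-4) + (2)(10) = 168
Plane: 7x - 2y + 2z = 168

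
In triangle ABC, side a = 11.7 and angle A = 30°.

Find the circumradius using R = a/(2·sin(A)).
R = a/(2·sin(A)) = 11.7/(2·sin(30°))
R = 11.7/(2·0.500000) = 11.7/1.000000 = 11.7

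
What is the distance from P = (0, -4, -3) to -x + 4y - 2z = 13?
d = |(-1)(0) + 4(-4) + (-2)(-3) - (13)| / √((-1)² + 4² + (-2)²) = 23/√21 = 5.019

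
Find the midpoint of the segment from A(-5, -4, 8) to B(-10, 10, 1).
Midpoint = ((-5-10)/2, (-4+10)/2, (8+1)/2) = (-7.5, 3, 4.5)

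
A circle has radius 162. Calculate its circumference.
Circumference = 2 * pi * r
Circumference = 2 * pi * 162
Circumference = 1017.88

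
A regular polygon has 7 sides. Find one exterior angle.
Exterior angle of a regular n-gon = 360/n
Exterior angle = 360/7
Exterior angle = 51.43 degrees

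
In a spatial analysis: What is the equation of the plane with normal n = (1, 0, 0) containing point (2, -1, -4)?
d = n·P = (1)(2) + (0)(-1) + (0)(-4) = 2
Plane: x = 2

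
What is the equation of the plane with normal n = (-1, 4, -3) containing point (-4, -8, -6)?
d = n·P = (-1)(-4) + (4)(-8) + (-3)(-6) = -10
Plane: -x + 4y - 3z = -10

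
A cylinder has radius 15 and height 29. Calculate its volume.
Volume = pi * r² * h
Volume = pi * 15² * 29
Volume = pi * 225 * 29
Volume = pi * 6525
Volume = 20498.89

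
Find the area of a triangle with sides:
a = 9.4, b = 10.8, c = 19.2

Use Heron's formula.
s = (a+b+c)/2 = (9.4+10.8+19.2)/2 = 19.7
A = √(s(s-a)(s-b)(s-c)) = √(19.7·10.3·8.9·0.5)
A = √902.95 = 30.05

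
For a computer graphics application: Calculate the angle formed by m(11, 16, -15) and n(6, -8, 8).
m·n = -182, |m|² = 602, |n|² = 164
cos θ = -182/√98728 ≈ -0.5792
θ ≈ 125.4°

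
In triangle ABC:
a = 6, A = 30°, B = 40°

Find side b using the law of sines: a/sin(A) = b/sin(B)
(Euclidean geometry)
b = a·sin(B)/sin(A) = 6·sin(40°)/sin(30°)
b = 6·0.642788/0.500000 = 7.713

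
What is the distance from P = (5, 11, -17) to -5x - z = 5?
d = |(-5)(5) + 0(11) + (-1)(-17) - (5)| / √((-5)² + 0² + (-1)²) = 13/√26 = 2.55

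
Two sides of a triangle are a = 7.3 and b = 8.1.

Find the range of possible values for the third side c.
By the triangle inequality: |a - b| < c < a + b
|7.3 - 8.1| < c < 7.3 + 8.1
0.8 < c < 15.4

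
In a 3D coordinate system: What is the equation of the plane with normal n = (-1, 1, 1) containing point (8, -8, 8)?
d = n·P = (-1)(8) + (1)(-8) + (1)(8) = -8
Plane: -x + y + z = -8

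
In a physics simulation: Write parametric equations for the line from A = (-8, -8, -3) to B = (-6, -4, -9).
Direction vector d = B - A = (2, 4, -6)
x = -8 + 2t, y = -8 + 4t, z = -3 - 6t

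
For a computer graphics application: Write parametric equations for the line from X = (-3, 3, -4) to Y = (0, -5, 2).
Direction vector d = Y - X = (3, -8, 6)
x = -3 + 3t, y = 3 - 8t, z = -4 + 6t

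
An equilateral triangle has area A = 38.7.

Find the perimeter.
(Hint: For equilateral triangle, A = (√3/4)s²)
A = (√3/4)s²  →  s² = 4A/√3 = 4·38.7/√3 = 89.3738
s = 9.45377
Perimeter = 3s = 28.36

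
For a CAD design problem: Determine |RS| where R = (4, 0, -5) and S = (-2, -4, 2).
d = √[(-6)² + (-4)² + (7)²] = √101 = 10.05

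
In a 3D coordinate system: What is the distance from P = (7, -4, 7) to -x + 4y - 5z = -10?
d = |(-1)(7) + 4(-4) + (-5)(7) - (-10)| / √((-1)² + 4² + (-5)²) = 48/√42 = 7.407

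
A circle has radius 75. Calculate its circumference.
Circumference = 2 * pi * r
Circumference = 2 * pi * 75
Circumference = 471.24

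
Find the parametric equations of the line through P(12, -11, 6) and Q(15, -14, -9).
Direction vector d = Q - P = (3, -3, -15)
x = 12 + 3t, y = -11 - 3t, z = 6 - 15t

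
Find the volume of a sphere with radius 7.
Volume = (4/3) * pi * r³
Volume = (4/3) * pi * 7³
Volume = (4/3) * pi * 343
Volume = 1436.76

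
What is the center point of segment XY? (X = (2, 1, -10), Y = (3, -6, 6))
Midpoint = ((2+3)/2, (1-6)/2, (-10+6)/2) = (2.5, -2.5, -2)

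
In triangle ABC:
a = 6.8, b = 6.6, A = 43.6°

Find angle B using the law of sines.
sin(B)/b = sin(A)/a
sin(B) = b·sin(A)/a = 6.6·sin(43.6°)/6.8 = 0.669337
B = arcsin(0.669337) = 42.02°  (b ≤ a, so B ≤ A and the acute solution is unique)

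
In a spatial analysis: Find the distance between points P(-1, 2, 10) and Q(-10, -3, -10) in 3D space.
d = √[(-9)² + (-5)² + (-20)²] = √506 = 22.49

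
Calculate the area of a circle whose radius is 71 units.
Area = pi * r²
Area = pi * 71²
Area = pi * 5041
Area = 15836.77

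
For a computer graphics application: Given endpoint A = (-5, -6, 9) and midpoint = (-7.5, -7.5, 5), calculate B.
B = (2×(-7.5) - (-5), 2×(-7.5) - (-6), 2×5 - 9) = (-10, -9, 1)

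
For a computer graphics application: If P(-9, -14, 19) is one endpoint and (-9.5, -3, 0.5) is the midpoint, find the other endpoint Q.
Q = (2×(-9.5) - (-9), 2×(-3) - (-14), 2×0.5 - 19) = (-10, 8, -18)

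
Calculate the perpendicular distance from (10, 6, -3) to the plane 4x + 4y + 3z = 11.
d = |4(10) + 4(6) + 3(-3) - (11)| / √(4² + 4² + 3²) = 44/√41 = 6.872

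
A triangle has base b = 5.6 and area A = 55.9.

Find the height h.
A = ½bh  →  h = 2A/b
h = 2·55.9/5.6 = 19.96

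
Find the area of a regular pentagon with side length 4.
For a regular 5-gon with side length s = 4:
Apothem a = s / (2*tan(pi/5)) = 4 / (2*tan(pi/5)) ≈ 2.7528
Perimeter P = 5 * 4 = 20
Area = (1/2) * P * a = (1/2) * 20 * 2.7528 = 27.53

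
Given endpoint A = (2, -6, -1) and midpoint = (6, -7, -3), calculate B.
B = (2×6 - 2, 2×(-7) - (-6), 2×(-3) - (-1)) = (10, -8, -5)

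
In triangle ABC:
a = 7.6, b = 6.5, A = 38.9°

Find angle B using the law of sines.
sin(B)/b = sin(A)/a
sin(B) = b·sin(A)/a = 6.5·sin(38.9°)/7.6 = 0.537074
B = arcsin(0.537074) = 32.48°  (b ≤ a, so B ≤ A and the acute solution is unique)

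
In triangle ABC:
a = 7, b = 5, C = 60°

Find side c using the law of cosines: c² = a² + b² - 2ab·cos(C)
c² = 7² + 5² - 2·7·5·cos(60°)
c² = 49 + 25 - 70·0.5000 = 39
c = √39 = 6.245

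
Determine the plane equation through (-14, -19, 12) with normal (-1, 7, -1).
d = n·P = (-1)(-14) + (7)(-19) + (-1)(12) = -131
Plane: -x + 7y - z = -131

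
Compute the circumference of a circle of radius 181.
Circumference = 2 * pi * r
Circumference = 2 * pi * 181
Circumference = 1137.26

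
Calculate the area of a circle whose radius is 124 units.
Area = pi * r²
Area = pi * 124²
Area = pi * 15376
Area = 48305.13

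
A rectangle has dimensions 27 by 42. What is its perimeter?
Perimeter = 2 * (length + width)
Perimeter = 2 * (27 + 42)
Perimeter = 2 * 69
Perimeter = 138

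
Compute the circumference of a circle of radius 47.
Circumference = 2 * pi * r
Circumference = 2 * pi * 47
Circumference = 295.31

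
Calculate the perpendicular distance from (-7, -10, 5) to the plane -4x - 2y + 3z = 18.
d = |(-4)(-7) + (-2)(-10) + 3(5) - (18)| / √((-4)² + (-2)² + 3²) = 45/√29 = 8.356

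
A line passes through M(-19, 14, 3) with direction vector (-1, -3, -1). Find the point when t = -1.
P(-1) = (-19 + (-1)(-1), 14 + (-3)(-1), 3 + (-1)(-1)) = (-18, 17, 4)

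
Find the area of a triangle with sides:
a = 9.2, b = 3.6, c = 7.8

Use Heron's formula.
s = (a+b+c)/2 = (9.2+3.6+7.8)/2 = 10.3
A = √(s(s-a)(s-b)(s-c)) = √(10.3·1.1·6.7·2.5)
A = √189.777 = 13.78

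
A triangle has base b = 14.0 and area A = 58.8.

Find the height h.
A = ½bh  →  h = 2A/b
h = 2·58.8/14.0 = 8.4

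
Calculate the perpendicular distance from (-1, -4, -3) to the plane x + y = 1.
d = |1(-1) + 1(-4) + 0(-3) - (1)| / √(1² + 1² + 0²) = 6/√2 = 4.243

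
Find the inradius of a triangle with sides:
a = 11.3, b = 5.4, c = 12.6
s = (a+b+c)/2 = (11.3+5.4+12.6)/2 = 14.65
Area = √(s(s-a)(s-b)(s-c)) = √(14.65·3.35·9.25·2.05) = 30.5063
r = Area/s = 30.5063/14.65 = 2.082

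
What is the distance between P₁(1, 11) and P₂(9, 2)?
Using the distance formula: d = sqrt((x₂-x₁)² + (y₂-y₁)²)
dx = 9 - 1 = 8
dy = 2 - 11 = -9
d = sqrt(8² + (-9)²) = sqrt(64 + 81) = sqrt(145) = 12.04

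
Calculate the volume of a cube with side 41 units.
Volume = s³
Volume = 41³
Volume = 68921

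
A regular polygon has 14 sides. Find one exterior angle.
Exterior angle of a regular n-gon = 360/n
Exterior angle = 360/14
Exterior angle = 25.71 degrees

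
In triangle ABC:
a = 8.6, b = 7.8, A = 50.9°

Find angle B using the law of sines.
sin(B)/b = sin(A)/a
sin(B) = b·sin(A)/a = 7.8·sin(50.9°)/8.6 = 0.703856
B = arcsin(0.703856) = 44.74°  (b ≤ a, so B ≤ A and the acute solution is unique)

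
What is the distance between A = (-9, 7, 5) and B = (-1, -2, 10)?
d = √[(8)² + (-9)² + (5)²] = √170 = 13.04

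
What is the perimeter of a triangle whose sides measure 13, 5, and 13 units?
Perimeter = sum of all sides
Perimeter = 13 + 5 + 13
Perimeter = 31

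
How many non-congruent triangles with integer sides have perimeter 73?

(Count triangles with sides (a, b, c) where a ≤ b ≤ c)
With a ≤ b ≤ c and a + b + c = 73, the triangle inequality a + b > c gives c < 73/2, so c ≤ 36.
Iterate a from 1 to ⌊p/3⌋ = 24; for each a, b ranges from a to ⌊(p−a)/2⌋ with c = p − a − b, keeping only c ≥ b.
Triples: (1, 36, 36), (2, 35, 36), (3, 34, 36), …
Count = 120 triangles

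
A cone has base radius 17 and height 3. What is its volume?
Volume = (1/3) * pi * r² * h
Volume = (1/3) * pi * 17² * 3
Volume = (1/3) * pi * 289 * 3
Volume = (1/3) * pi * 867
Volume = 907.92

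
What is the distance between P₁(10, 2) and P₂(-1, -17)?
Using the distance formula: d = sqrt((x₂-x₁)² + (y₂-y₁)²)
dx = (-1) - 10 = -11
dy = (-17) - 2 = -19
d = sqrt((-11)² + (-19)²) = sqrt(121 + 361) = sqrt(482) = 21.95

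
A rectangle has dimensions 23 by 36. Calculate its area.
Area = length * width
Area = 23 * 36
Area = 828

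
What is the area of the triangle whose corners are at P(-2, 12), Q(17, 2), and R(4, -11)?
Using the coordinate formula: Area = (1/2)|x₁(y₂-y₃) + x₂(y₃-y₁) + x₃(y₁-y₂)|
Area = (1/2)|(-2)(2-(-11)) + 17((-11)-12) + 4(12-2)|
Area = (1/2)|(-2)*13 + 17*(-23) + 4*10|
Area = (1/2)|(-26) + (-391) + 40|
Area = (1/2)*377 = 188.50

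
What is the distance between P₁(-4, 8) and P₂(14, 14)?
Using the distance formula: d = sqrt((x₂-x₁)² + (y₂-y₁)²)
dx = 14 - (-4) = 18
dy = 14 - 8 = 6
d = sqrt(18² + 6²) = sqrt(324 + 36) = sqrt(360) = 18.97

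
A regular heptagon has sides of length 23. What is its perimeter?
Perimeter = number of sides * side length
Perimeter = 7 * 23
Perimeter = 161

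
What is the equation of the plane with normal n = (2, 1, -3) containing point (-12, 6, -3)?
d = n·P = (2)(-12) + (1)(6) + (-3)(-3) = -9
Plane: 2x + y - 3z = -9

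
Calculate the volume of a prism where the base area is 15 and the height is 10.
Volume = base area * height
Volume = 15 * 10
Volume = 150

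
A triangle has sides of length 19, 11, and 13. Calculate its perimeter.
Perimeter = sum of all sides
Perimeter = 19 + 11 + 13
Perimeter = 43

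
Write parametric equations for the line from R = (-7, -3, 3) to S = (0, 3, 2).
Direction vector d = S - R = (7, 6, -1)
x = -7 + 7t, y = -3 + 6t, z = 3 - t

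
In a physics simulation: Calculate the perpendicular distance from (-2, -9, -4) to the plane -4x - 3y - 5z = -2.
d = |(-4)(-2) + (-3)(-9) + (-5)(-4) - (-2)| / √((-4)² + (-3)² + (-5)²) = 57/√50 = 8.061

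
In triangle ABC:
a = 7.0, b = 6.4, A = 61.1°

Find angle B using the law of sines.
sin(B)/b = sin(A)/a
sin(B) = b·sin(A)/a = 6.4·sin(61.1°)/7.0 = 0.800425
B = arcsin(0.800425) = 53.17°  (b ≤ a, so B ≤ A and the acute solution is unique)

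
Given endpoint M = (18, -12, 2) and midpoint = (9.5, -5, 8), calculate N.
N = (2×9.5 - 18, 2×(-5) - (-12), 2×8 - 2) = (1, 2, 14)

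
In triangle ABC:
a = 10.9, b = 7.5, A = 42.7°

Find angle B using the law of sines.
sin(B)/b = sin(A)/a
sin(B) = b·sin(A)/a = 7.5·sin(42.7°)/10.9 = 0.466624
B = arcsin(0.466624) = 27.82°  (b ≤ a, so B ≤ A and the acute solution is unique)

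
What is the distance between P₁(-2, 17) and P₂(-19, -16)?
Using the distance formula: d = sqrt((x₂-x₁)² + (y₂-y₁)²)
dx = (-19) - (-2) = -17
dy = (-16) - 17 = -33
d = sqrt((-17)² + (-33)²) = sqrt(289 + 1089) = sqrt(1378) = 37.12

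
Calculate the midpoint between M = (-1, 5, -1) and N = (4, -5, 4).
Midpoint = ((-1+4)/2, (5-5)/2, (-1+4)/2) = (1.5, 0, 1.5)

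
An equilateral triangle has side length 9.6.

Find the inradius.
For an equilateral triangle, r = s/(2√3) where s is the side.
r = 9.6/(2√3) = 9.6/3.464102 = 2.771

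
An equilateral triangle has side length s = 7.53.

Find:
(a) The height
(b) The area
(a) Height h = s·√3/2 = 7.53·√3/2 = 6.521
(b) Area = (√3/4)·s² = (√3/4)·7.53² = (√3/4)·56.7009 = 24.55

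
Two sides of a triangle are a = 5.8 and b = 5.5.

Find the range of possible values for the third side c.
By the triangle inequality: |a - b| < c < a + b
|5.8 - 5.5| < c < 5.8 + 5.5
0.3 < c < 11.3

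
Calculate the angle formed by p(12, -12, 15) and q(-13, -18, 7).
p·q = 165, |p|² = 513, |q|² = 542
cos θ = 165/√278046 ≈ 0.3129
θ ≈ 71.77°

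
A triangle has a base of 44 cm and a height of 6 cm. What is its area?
Area = (1/2) * base * height
Area = (1/2) * 44 * 6
Area = 132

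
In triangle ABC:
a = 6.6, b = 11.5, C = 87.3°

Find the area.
Using A = ½ab·sin(C):
A = ½·6.6·11.5·sin(87.3°) = ½·75.9·0.998890 = 37.91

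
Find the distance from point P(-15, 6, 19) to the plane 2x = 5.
d = |2(-15) + 0(6) + 0(19) - (5)| / √(2² + 0² + 0²) = 35/√4 = 17.5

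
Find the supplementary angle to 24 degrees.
Supplementary angles sum to 180 degrees.
Other angle = 180 - 24
Other angle = 156 degrees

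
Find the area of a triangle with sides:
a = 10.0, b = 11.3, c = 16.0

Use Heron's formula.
s = (a+b+c)/2 = (10.0+11.3+16.0)/2 = 18.65
A = √(s(s-a)(s-b)(s-c)) = √(18.65·8.65·7.35·2.65)
A = √3142.16 = 56.05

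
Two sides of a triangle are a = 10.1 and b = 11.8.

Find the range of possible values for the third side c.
By the triangle inequality: |a - b| < c < a + b
|10.1 - 11.8| < c < 10.1 + 11.8
1.7 < c < 21.9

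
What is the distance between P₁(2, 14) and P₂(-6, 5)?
Using the distance formula: d = sqrt((x₂-x₁)² + (y₂-y₁)²)
dx = (-6) - 2 = -8
dy = 5 - 14 = -9
d = sqrt((-8)² + (-9)²) = sqrt(64 + 81) = sqrt(145) = 12.04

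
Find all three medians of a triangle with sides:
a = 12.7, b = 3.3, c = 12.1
Using m_x = ½√(2y² + 2z² - x²):
m_a = ½√(2·3.3² + 2·12.1² - 12.7²) = ½√153.31 = 6.191
m_b = ½√(2·12.7² + 2·12.1² - 3.3²) = ½√604.51 = 12.29
m_c = ½√(2·12.7² + 2·3.3² - 12.1²) = ½√197.95 = 7.035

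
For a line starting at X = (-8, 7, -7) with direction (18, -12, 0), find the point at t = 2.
P(2) = (-8 + 18(2), 7 + (-12)(2), -7 + 0(2)) = (28, -17, -7)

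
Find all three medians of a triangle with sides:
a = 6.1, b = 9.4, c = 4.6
Using m_x = ½√(2y² + 2z² - x²):
m_a = ½√(2·9.4² + 2·4.6² - 6.1²) = ½√181.83 = 6.742
m_b = ½√(2·6.1² + 2·4.6² - 9.4²) = ½√28.38 = 2.664
m_c = ½√(2·6.1² + 2·9.4² - 4.6²) = ½√229.98 = 7.583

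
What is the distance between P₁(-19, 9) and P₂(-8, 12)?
Using the distance formula: d = sqrt((x₂-x₁)² + (y₂-y₁)²)
dx = (-8) - (-19) = 11
dy = 12 - 9 = 3
d = sqrt(11² + 3²) = sqrt(121 + 9) = sqrt(130) = 11.40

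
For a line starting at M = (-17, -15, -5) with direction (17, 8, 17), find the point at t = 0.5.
P(0.5) = (-17 + 17(0.5), -15 + 8(0.5), -5 + 17(0.5)) = (-8.5, -11, 3.5)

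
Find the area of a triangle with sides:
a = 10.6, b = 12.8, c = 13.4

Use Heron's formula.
s = (a+b+c)/2 = (10.6+12.8+13.4)/2 = 18.4
A = √(s(s-a)(s-b)(s-c)) = √(18.4·7.8·5.6·5)
A = √4018.56 = 63.39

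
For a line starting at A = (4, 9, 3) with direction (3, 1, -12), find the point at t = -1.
P(-1) = (4 + 3(-1), 9 + 1(-1), 3 + (-12)(-1)) = (1, 8, 15)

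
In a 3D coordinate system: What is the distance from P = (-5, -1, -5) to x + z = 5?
d = |1(-5) + 0(-1) + 1(-5) - (5)| / √(1² + 0² + 1²) = 15/√2 = 10.61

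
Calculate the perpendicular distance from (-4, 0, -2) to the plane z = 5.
d = |0(-4) + 0(0) + 1(-2) - (5)| / √(0² + 0² + 1²) = 7/√1 = 7.0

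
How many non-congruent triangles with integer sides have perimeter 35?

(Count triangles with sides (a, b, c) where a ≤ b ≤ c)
With a ≤ b ≤ c and a + b + c = 35, the triangle inequality a + b > c gives c < 35/2, so c ≤ 17.
Iterate a from 1 to ⌊p/3⌋ = 11; for each a, b ranges from a to ⌊(p−a)/2⌋ with c = p − a − b, keeping only c ≥ b.
Triples: (1, 17, 17), (2, 16, 17), (3, 15, 17), …
Count = 30 triangles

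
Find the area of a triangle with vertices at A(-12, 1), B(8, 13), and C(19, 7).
Using the coordinate formula: Area = (1/2)|x₁(y₂-y₃) + x₂(y₃-y₁) + x₃(y₁-y₂)|
Area = (1/2)|(-12)(13-7) + 8(7-1) + 19(1-13)|
Area = (1/2)|(-12)*6 + 8*6 + 19*(-12)|
Area = (1/2)|(-72) + 48 + (-228)|
Area = (1/2)*252 = 126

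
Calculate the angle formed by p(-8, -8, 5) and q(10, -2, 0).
p·q = -64, |p|² = 153, |q|² = 104
cos θ = -64/√15912 ≈ -0.5074
θ ≈ 120.5°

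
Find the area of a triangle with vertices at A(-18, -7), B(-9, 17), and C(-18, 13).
Using the coordinate formula: Area = (1/2)|x₁(y₂-y₃) + x₂(y₃-y₁) + x₃(y₁-y₂)|
Area = (1/2)|(-18)(17-13) + (-9)(13-(-7)) + (-18)((-7)-17)|
Area = (1/2)|(-18)*4 + (-9)*20 + (-18)*(-24)|
Area = (1/2)|(-72) + (-180) + 432|
Area = (1/2)*180 = 90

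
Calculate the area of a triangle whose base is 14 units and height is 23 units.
Area = (1/2) * base * height
Area = (1/2) * 14 * 23
Area = 161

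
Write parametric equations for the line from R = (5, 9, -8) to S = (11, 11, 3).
Direction vector d = S - R = (6, 2, 11)
x = 5 + 6t, y = 9 + 2t, z = -8 + 11t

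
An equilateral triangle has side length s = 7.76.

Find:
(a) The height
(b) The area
(a) Height h = s·√3/2 = 7.76·√3/2 = 6.72
(b) Area = (√3/4)·s² = (√3/4)·7.76² = (√3/4)·60.2176 = 26.07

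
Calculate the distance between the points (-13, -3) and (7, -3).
Using the distance formula: d = sqrt((x₂-x₁)² + (y₂-y₁)²)
dx = 7 - (-13) = 20
dy = (-3) - (-3) = 0
d = sqrt(20² + 0²) = sqrt(400 + 0) = sqrt(400) = 20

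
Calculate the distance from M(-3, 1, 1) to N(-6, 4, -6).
d = √[(-3)² + (3)² + (-7)²] = √67 = 8.185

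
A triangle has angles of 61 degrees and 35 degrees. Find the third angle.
Sum of angles in a triangle = 180 degrees
Third angle = 180 - 61 - 35
Third angle = 84 degrees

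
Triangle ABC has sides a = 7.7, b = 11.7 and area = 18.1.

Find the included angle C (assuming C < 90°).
Area = ½ab·sin(C)  →  sin(C) = 2·Area/(ab)
sin(C) = 2·18.1/(7.7·11.7) = 0.401820
C = arcsin(0.401820) = 23.69°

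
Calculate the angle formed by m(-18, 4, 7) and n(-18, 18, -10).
m·n = 326, |m|² = 389, |n|² = 748
cos θ = 326/√290972 ≈ 0.6044
θ ≈ 52.82°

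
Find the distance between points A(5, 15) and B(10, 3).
Using the distance formula: d = sqrt((x₂-x₁)² + (y₂-y₁)²)
dx = 10 - 5 = 5
dy = 3 - 15 = -12
d = sqrt(5² + (-12)²) = sqrt(25 + 144) = sqrt(169) = 13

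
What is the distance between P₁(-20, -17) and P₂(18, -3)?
Using the distance formula: d = sqrt((x₂-x₁)² + (y₂-y₁)²)
dx = 18 - (-20) = 38
dy = (-3) - (-17) = 14
d = sqrt(38² + 14²) = sqrt(1444 + 196) = sqrt(1640) = 40.50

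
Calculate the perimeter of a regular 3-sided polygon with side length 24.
Perimeter = number of sides * side length
Perimeter = 3 * 24
Perimeter = 72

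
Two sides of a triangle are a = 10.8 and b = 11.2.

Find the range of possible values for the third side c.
By the triangle inequality: |a - b| < c < a + b
|10.8 - 11.2| < c < 10.8 + 11.2
0.4 < c < 22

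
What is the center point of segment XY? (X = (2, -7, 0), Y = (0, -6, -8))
Midpoint = ((2+0)/2, (-7-6)/2, (0-8)/2) = (1, -6.5, -4)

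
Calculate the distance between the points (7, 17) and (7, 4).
Using the distance formula: d = sqrt((x₂-x₁)² + (y₂-y₁)²)
dx = 7 - 7 = 0
dy = 4 - 17 = -13
d = sqrt(0² + (-13)²) = sqrt(0 + 169) = sqrt(169) = 13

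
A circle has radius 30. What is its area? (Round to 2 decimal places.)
Area = pi * r²
Area = pi * 30²
Area = pi * 900
Area = 2827.43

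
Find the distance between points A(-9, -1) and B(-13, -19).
Using the distance formula: d = sqrt((x₂-x₁)² + (y₂-y₁)²)
dx = (-13) - (-9) = -4
dy = (-19) - (-1) = -18
d = sqrt((-4)² + (-18)²) = sqrt(16 + 324) = sqrt(340) = 18.44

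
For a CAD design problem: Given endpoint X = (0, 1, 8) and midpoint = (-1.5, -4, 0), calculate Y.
Y = (2×(-1.5) - 0, 2×(-4) - 1, 2×0 - 8) = (-3, -9, -8)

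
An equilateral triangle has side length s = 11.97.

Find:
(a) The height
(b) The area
(a) Height h = s·√3/2 = 11.97·√3/2 = 10.37
(b) Area = (√3/4)·s² = (√3/4)·11.97² = (√3/4)·143.281 = 62.04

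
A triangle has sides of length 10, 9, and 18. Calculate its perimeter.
Perimeter = sum of all sides
Perimeter = 10 + 9 + 18
Perimeter = 37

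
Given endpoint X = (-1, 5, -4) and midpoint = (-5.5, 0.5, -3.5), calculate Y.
Y = (2×(-5.5) - (-1), 2×0.5 - 5, 2×(-3.5) - (-4)) = (-10, -4, -3)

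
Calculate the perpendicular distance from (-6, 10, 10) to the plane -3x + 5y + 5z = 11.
d = |(-3)(-6) + 5(10) + 5(10) - (11)| / √((-3)² + 5² + 5²) = 107/√59 = 13.93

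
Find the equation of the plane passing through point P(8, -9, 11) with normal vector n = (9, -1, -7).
d = n·P = (9)(8) + (-1)(-9) + (-7)(11) = 4
Plane: 9x - y - 7z = 4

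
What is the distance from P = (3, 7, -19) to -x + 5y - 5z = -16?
d = |(-1)(3) + 5(7) + (-5)(-19) - (-16)| / √((-1)² + 5² + (-5)²) = 143/√51 = 20.02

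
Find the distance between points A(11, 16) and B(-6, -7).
Using the distance formula: d = sqrt((x₂-x₁)² + (y₂-y₁)²)
dx = (-6) - 11 = -17
dy = (-7) - 16 = -23
d = sqrt((-17)² + (-23)²) = sqrt(289 + 529) = sqrt(818) = 28.60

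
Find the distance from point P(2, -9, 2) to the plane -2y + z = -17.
d = |0(2) + (-2)(-9) + 1(2) - (-17)| / √(0² + (-2)² + 1²) = 37/√5 = 16.55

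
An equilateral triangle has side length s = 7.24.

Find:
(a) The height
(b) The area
(a) Height h = s·√3/2 = 7.24·√3/2 = 6.27
(b) Area = (√3/4)·s² = (√3/4)·7.24² = (√3/4)·52.4176 = 22.7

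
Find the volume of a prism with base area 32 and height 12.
Volume = base area * height
Volume = 32 * 12
Volume = 384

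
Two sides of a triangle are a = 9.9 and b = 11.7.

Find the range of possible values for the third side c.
By the triangle inequality: |a - b| < c < a + b
|9.9 - 11.7| < c < 9.9 + 11.7
1.8 < c < 21.6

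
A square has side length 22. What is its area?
Area = s²
Area = 22²
Area = 484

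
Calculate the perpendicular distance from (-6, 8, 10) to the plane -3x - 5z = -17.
d = |(-3)(-6) + 0(8) + (-5)(10) - (-17)| / √((-3)² + 0² + (-5)²) = 15/√34 = 2.572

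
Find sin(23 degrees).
sin(23 degrees) = 0.3907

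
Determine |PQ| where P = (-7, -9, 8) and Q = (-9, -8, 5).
d = √[(-2)² + (1)² + (-3)²] = √14 = 3.742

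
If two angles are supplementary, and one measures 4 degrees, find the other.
Supplementary angles sum to 180 degrees.
Other angle = 180 - 4
Other angle = 176 degrees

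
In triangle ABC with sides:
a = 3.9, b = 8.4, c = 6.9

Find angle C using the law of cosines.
cos(C) = (a² + b² - c²)/(2ab)
cos(C) = (3.9² + 8.4² - 6.9²)/(2·3.9·8.4) = 38.16/65.52 = 0.582418
C = arccos(0.582418) = 54.38°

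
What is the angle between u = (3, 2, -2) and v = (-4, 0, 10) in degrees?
u·v = -32, |u|² = 17, |v|² = 116
cos θ = -32/√1972 ≈ -0.7206
θ ≈ 136.1°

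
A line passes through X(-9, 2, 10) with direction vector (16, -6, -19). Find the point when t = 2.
P(2) = (-9 + 16(2), 2 + (-6)(2), 10 + (-19)(2)) = (23, -10, -28)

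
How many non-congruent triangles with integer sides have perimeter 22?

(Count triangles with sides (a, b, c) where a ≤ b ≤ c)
With a ≤ b ≤ c and a + b + c = 22, the triangle inequality a + b > c gives c < 22/2, so c ≤ 10.
Iterate a from 1 to ⌊p/3⌋ = 7; for each a, b ranges from a to ⌊(p−a)/2⌋ with c = p − a − b, keeping only c ≥ b.
Triples: (2, 10, 10), (3, 9, 10), (4, 8, 10), …
Count = 10 triangles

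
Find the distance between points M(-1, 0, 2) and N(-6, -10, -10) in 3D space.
d = √[(-5)² + (-10)² + (-12)²] = √269 = 16.4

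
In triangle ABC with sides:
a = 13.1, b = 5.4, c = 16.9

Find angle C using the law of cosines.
cos(C) = (a² + b² - c²)/(2ab)
cos(C) = (13.1² + 5.4² - 16.9²)/(2·13.1·5.4) = -84.84/141.48 = -0.599661
C = arccos(-0.599661) = 126.8°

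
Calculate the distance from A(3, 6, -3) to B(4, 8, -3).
d = √[(1)² + (2)² + (0)²] = √5 = 2.236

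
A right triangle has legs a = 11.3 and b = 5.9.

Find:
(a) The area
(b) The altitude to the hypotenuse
(a) Area = ½ab = ½·11.3·5.9 = 33.335
(b) Hypotenuse c = √(11.3² + 5.9²) = √162.5 = 12.7475
    Area = ½·c·h_c  →  h_c = 2·Area/c = 2·33.335/12.7475 = 5.23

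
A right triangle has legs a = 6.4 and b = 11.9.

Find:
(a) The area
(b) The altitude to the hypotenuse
(a) Area = ½ab = ½·6.4·11.9 = 38.08
(b) Hypotenuse c = √(6.4² + 11.9²) = √182.57 = 13.5118
    Area = ½·c·h_c  →  h_c = 2·Area/c = 2·38.08/13.5118 = 5.637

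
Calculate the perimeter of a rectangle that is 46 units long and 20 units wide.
Perimeter = 2 * (length + width)
Perimeter = 2 * (46 + 20)
Perimeter = 2 * 66
Perimeter = 132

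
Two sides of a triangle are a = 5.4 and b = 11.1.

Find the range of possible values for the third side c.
By the triangle inequality: |a - b| < c < a + b
|5.4 - 11.1| < c < 5.4 + 11.1
5.7 < c < 16.5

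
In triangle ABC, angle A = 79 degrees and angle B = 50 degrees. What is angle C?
Sum of angles in a triangle = 180 degrees
Third angle = 180 - 79 - 50
Third angle = 51 degrees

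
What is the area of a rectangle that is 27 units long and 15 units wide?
Area = length * width
Area = 27 * 15
Area = 405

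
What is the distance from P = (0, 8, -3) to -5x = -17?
d = |(-5)(0) + 0(8) + 0(-3) - (-17)| / √((-5)² + 0² + 0²) = 17/√25 = 3.4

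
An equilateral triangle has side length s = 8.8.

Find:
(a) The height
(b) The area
(a) Height h = s·√3/2 = 8.8·√3/2 = 7.621
(b) Area = (√3/4)·s² = (√3/4)·8.8² = (√3/4)·77.44 = 33.53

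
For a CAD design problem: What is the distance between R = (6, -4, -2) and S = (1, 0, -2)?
d = √[(-5)² + (4)² + (0)²] = √41 = 6.403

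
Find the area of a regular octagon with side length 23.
For a regular 8-gon with side length s = 23:
Apothem a = s / (2*tan(pi/8)) = 23 / (2*tan(pi/8)) ≈ 27.7635
Perimeter P = 8 * 23 = 184
Area = (1/2) * P * a = (1/2) * 184 * 27.7635 = 2554.24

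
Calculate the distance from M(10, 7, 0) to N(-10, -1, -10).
d = √[(-20)² + (-8)² + (-10)²] = √564 = 23.75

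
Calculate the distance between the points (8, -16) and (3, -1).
Using the distance formula: d = sqrt((x₂-x₁)² + (y₂-y₁)²)
dx = 3 - 8 = -5
dy = (-1) - (-16) = 15
d = sqrt((-5)² + 15²) = sqrt(25 + 225) = sqrt(250) = 15.81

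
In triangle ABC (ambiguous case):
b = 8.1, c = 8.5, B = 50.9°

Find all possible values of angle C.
sin(C)/c = sin(B)/b  →  sin(C) = c·sin(B)/b = 8.5·sin(50.9°)/8.1 = 0.814370
C₁ = arcsin(0.814370) = 54.53°,  C₂ = 180° - C₁ = 125.47°
Check C₂: A = 180° - 50.9° - 125.47° = 3.63° > 0 ✓
C = 54.53° or C = 125.47° (two solutions)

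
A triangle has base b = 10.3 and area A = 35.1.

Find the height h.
A = ½bh  →  h = 2A/b
h = 2·35.1/10.3 = 6.816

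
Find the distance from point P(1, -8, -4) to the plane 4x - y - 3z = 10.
d = |4(1) + (-1)(-8) + (-3)(-4) - (10)| / √(4² + (-1)² + (-3)²) = 14/√26 = 2.746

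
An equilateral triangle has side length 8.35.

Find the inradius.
For an equilateral triangle, r = s/(2√3) where s is the side.
r = 8.35/(2√3) = 8.35/3.464102 = 2.41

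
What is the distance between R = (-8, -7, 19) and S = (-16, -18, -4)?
d = √[(-8)² + (-11)² + (-23)²] = √714 = 26.72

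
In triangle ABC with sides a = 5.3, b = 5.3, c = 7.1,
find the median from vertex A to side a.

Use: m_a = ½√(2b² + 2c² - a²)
m_a = ½√(2·5.3² + 2·7.1² - 5.3²)
m_a = ½√(56.18 + 100.82 - 28.09) = ½√128.91 = 5.677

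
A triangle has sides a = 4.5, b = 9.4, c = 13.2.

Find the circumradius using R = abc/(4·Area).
s = (a+b+c)/2 = 13.55
Area = √(s(s-a)(s-b)(s-c)) = √(13.55·9.05·4.15·0.35) = 13.346
R = abc/(4·Area) = (4.5·9.4·13.2)/(4·13.346) = 558.36/53.384 = 10.46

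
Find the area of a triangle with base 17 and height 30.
Area = (1/2) * base * height
Area = (1/2) * 17 * 30
Area = 255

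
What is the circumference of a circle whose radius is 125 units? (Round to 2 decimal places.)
Circumference = 2 * pi * r
Circumference = 2 * pi * 125
Circumference = 785.40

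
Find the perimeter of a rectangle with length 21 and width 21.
Perimeter = 2 * (length + width)
Perimeter = 2 * (21 + 21)
Perimeter = 2 * 42
Perimeter = 84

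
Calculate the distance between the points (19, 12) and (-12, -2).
Using the distance formula: d = sqrt((x₂-x₁)² + (y₂-y₁)²)
dx = (-12) - 19 = -31
dy = (-2) - 12 = -14
d = sqrt((-31)² + (-14)²) = sqrt(961 + 196) = sqrt(1157) = 34.01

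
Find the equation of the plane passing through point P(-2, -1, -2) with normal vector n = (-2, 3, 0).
d = n·P = (-2)(-2) + (3)(-1) + (0)(-2) = 1
Plane: -2x + 3y = 1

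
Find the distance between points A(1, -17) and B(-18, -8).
Using the distance formula: d = sqrt((x₂-x₁)² + (y₂-y₁)²)
dx = (-18) - 1 = -19
dy = (-8) - (-17) = 9
d = sqrt((-19)² + 9²) = sqrt(361 + 81) = sqrt(442) = 21.02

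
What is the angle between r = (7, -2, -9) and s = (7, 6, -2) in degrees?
r·s = 55, |r|² = 134, |s|² = 89
cos θ = 55/√11926 ≈ 0.5036
θ ≈ 59.76°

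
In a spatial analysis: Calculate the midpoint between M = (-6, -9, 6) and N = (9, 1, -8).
Midpoint = ((-6+9)/2, (-9+1)/2, (6-8)/2) = (1.5, -4, -1)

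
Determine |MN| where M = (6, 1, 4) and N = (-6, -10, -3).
d = √[(-12)² + (-11)² + (-7)²] = √314 = 17.72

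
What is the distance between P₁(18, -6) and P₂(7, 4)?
Using the distance formula: d = sqrt((x₂-x₁)² + (y₂-y₁)²)
dx = 7 - 18 = -11
dy = 4 - (-6) = 10
d = sqrt((-11)² + 10²) = sqrt(121 + 100) = sqrt(221) = 14.87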